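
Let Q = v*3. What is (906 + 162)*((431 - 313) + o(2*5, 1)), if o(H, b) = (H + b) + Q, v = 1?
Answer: 140976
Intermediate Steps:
Q = 3 (Q = 1*3 = 3)
o(H, b) = 3 + H + b (o(H, b) = (H + b) + 3 = 3 + H + b)
(906 + 162)*((431 - 313) + o(2*5, 1)) = (906 + 162)*((431 - 313) + (3 + 2*5 + 1)) = 1068*(118 + (3 + 10 + 1)) = 1068*(118 + 14) = 1068*132 = 140976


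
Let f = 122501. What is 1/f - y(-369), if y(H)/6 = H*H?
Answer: -100079151965/122501 ≈ -8.1697e+5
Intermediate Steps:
y(H) = 6*H² (y(H) = 6*(H*H) = 6*H²)
1/f - y(-369) = 1/122501 - 6*(-369)² = 1/122501 - 6*136161 = 1/122501 - 1*816966 = 1/122501 - 816966 = -100079151965/122501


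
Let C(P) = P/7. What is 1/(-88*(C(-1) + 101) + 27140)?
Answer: 7/127852 ≈ 5.4751e-5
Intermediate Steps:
C(P) = P/7 (C(P) = P*(⅐) = P/7)
1/(-88*(C(-1) + 101) + 27140) = 1/(-88*((⅐)*(-1) + 101) + 27140) = 1/(-88*(-⅐ + 101) + 27140) = 1/(-88*706/7 + 27140) = 1/(-62128/7 + 27140) = 1/(127852/7) = 7/127852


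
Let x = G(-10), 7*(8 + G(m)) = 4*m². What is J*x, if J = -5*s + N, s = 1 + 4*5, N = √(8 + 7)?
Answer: -5160 + 344*√15/7 ≈ -4969.7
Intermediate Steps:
N = √15 ≈ 3.8730
G(m) = -8 + 4*m²/7 (G(m) = -8 + (4*m²)/7 = -8 + 4*m²/7)
s = 21 (s = 1 + 20 = 21)
J = -105 + √15 (J = -5*21 + √15 = -105 + √15 ≈ -101.13)
x = 344/7 (x = -8 + (4/7)*(-10)² = -8 + (4/7)*100 = -8 + 400/7 = 344/7 ≈ 49.143)
J*x = (-105 + √15)*(344/7) = -5160 + 344*√15/7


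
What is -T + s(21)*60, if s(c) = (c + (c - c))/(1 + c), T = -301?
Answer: 3941/11 ≈ 358.27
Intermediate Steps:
s(c) = c/(1 + c) (s(c) = (c + 0)/(1 + c) = c/(1 + c))
-T + s(21)*60 = -1*(-301) + (21/(1 + 21))*60 = 301 + (21/22)*60 = 301 + 630/11 = 3941/11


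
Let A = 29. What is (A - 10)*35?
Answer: 665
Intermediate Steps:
(A - 10)*35 = (29 - 10)*35 = 19*35 = 665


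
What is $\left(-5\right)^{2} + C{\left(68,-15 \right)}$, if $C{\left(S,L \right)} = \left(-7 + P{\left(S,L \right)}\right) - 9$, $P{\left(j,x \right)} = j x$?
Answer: $-1011$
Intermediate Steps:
$C{\left(S,L \right)} = -16 + L S$ ($C{\left(S,L \right)} = \left(-7 + S L\right) - 9 = \left(-7 + L S\right) - 9 = -16 + L S$)
$\left(-5\right)^{2} + C{\left(68,-15 \right)} = \left(-5\right)^{2} - 1036 = 25 - 1036 = -1011$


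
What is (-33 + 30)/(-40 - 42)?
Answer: 3/82 ≈ 0.036585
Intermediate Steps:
(-33 + 30)/(-40 - 42) = -3/(-82) = -1/82*(-3) = 3/82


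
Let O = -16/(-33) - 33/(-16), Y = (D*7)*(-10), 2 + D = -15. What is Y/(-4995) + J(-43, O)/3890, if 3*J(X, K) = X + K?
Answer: -165315169/683955360 ≈ -0.24170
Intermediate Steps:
D = -17 (D = -2 - 15 = -17)
Y = 1190 (Y = -17*7*(-10) = -119*(-10) = 1190)
O = 1345/528 (O = -16*(-1/33) - 33*(-1/16) = 16/33 + 33/16 = 1345/528 ≈ 2.5473)
J(X, K) = K/3 + X/3 (J(X, K) = (X + K)/3 = (K + X)/3 = K/3 + X/3)
Y/(-4995) + J(-43, O)/3890 = 1190/(-4995) + ((1/3)*(1345/528) + (1/3)*(-43))/3890 = 1190*(-1/4995) + (1345/1584 - 43/3)*(1/3890) = -238/999 - 21359/1584*1/3890 = -238/999 - 21359/6161760 = -165315169/683955360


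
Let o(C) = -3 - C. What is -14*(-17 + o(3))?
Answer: 322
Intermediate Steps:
-14*(-17 + o(3)) = -14*(-17 + (-3 - 1*3)) = -14*(-17 + (-3 - 3)) = -14*(-17 - 6) = -14*(-23) = 322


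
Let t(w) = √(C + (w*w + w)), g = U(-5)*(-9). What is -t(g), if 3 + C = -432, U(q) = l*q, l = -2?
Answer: -5*√303 ≈ -87.034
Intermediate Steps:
U(q) = -2*q
C = -435 (C = -3 - 432 = -435)
g = -90 (g = -2*(-5)*(-9) = 10*(-9) = -90)
t(w) = √(-435 + w + w²) (t(w) = √(-435 + (w*w + w)) = √(-435 + (w² + w)) = √(-435 + (w + w²)) = √(-435 + w + w²))
-t(g) = -√(-435 - 90 + (-90)²) = -√(-435 - 90 + 8100) = -√7575 = -5*√303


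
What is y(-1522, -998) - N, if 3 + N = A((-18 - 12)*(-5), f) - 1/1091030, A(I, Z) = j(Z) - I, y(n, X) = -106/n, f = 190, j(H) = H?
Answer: -30662306359/830273830 ≈ -36.930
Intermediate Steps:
A(I, Z) = Z - I
N = 40368109/1091030 (N = -3 + ((190 - (-18 - 12)*(-5)) - 1/1091030) = -3 + ((190 - (-30)*(-5)) - 1*1/1091030) = -3 + ((190 - 1*150) - 1/1091030) = -3 + ((190 - 150) - 1/1091030) = -3 + (40 - 1/1091030) = -3 + 43641199/1091030 = 40368109/1091030 ≈ 37.000)
y(-1522, -998) - N = -106/(-1522) - 1*40368109/1091030 = -106*(-1/1522) - 40368109/1091030 = 53/761 - 40368109/1091030 = -30662306359/830273830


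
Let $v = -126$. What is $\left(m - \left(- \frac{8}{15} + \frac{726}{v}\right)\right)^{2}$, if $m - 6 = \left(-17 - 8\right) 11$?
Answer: $\frac{760877056}{11025} \approx 69014.0$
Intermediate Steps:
$m = -269$ ($m = 6 + \left(-17 - 8\right) 11 = 6 - 275 = -269$)
$\left(m - \left(- \frac{8}{15} + \frac{726}{v}\right)\right)^{2} = \left(-269 - \left(- \frac{121}{21} - \frac{8}{15}\right)\right)^{2} = \left(-269 - - \frac{661}{105}\right)^{2} = \left(-269 + \left(\frac{121}{21} + \frac{8}{15}\right)\right)^{2} = \left(-269 + \frac{661}{105}\right)^{2} = \left(- \frac{27584}{105}\right)^{2} = \frac{760877056}{11025}$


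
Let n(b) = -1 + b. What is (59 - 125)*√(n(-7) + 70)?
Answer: -66*√62 ≈ -519.68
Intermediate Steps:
(59 - 125)*√(n(-7) + 70) = (59 - 125)*√((-1 - 7) + 70) = -66*√(-8 + 70) = -66*√62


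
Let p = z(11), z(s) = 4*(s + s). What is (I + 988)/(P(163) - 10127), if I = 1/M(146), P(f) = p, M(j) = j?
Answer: -144249/1465694 ≈ -0.098417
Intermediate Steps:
z(s) = 8*s (z(s) = 4*(2*s) = 8*s)
p = 88 (p = 8*11 = 88)
P(f) = 88
I = 1/146 ≈ 0.0068493
(I + 988)/(P(163) - 10127) = (1/146 + 988)/(88 - 10127) = (144249/146)/(-10039) = (144249/146)*(-1/10039) = -144249/1465694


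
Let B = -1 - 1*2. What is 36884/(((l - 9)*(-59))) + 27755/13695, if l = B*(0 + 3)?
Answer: 17820073/484803 ≈ 36.757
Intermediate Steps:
B = -3 (B = -1 - 2 = -3)
l = -9 (l = -3*(0 + 3) = -3*3 = -9)
36884/(((l - 9)*(-59))) + 27755/13695 = 36884/(((-9 - 9)*(-59))) + 27755/13695 = 36884/((-18*(-59))) + 27755*(1/13695) = 36884/1062 + 5551/2739 = 36884*(1/1062) + 5551/2739 = 18442/531 + 5551/2739 = 17820073/484803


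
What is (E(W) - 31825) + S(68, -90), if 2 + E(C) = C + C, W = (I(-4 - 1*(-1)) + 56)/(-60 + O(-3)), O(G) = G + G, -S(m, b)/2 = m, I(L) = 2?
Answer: -1054837/33 ≈ -31965.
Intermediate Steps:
S(m, b) = -2*m
O(G) = 2*G
W = -29/33 (W = (2 + 56)/(-60 + 2*(-3)) = 58/(-60 - 6) = 58/(-66) = 58*(-1/66) = -29/33 ≈ -0.87879)
E(C) = -2 + 2*C (E(C) = -2 + (C + C) = -2 + 2*C)
(E(W) - 31825) + S(68, -90) = ((-2 + 2*(-29/33)) - 31825) - 2*68 = ((-2 - 58/33) - 31825) - 136 = (-124/33 - 31825) - 136 = -1050349/33 - 136 = -1054837/33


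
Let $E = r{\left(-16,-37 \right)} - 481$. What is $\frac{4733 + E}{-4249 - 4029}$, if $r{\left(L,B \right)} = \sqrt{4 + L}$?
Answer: $- \frac{2126}{4139} - \frac{i \sqrt{3}}{4139} \approx -0.51365 - 0.00041847 i$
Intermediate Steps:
$E = -481 + 2 i \sqrt{3}$ ($E = \sqrt{4 - 16} - 481 = \sqrt{-12} - 481 = 2 i \sqrt{3} - 481 = -481 + 2 i \sqrt{3} \approx -481.0 + 3.4641 i$)
$\frac{4733 + E}{-4249 - 4029} = \frac{4733 - \left(481 - 2 i \sqrt{3}\right)}{-4249 - 4029} = \frac{4252 + 2 i \sqrt{3}}{-8278} = \left(4252 + 2 i \sqrt{3}\right) \left(- \frac{1}{8278}\right) = - \frac{2126}{4139} - \frac{i \sqrt{3}}{4139}$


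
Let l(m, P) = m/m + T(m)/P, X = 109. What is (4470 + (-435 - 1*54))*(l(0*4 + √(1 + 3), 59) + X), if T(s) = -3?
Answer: 25824747/59 ≈ 4.3771e+5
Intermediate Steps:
l(m, P) = 1 - 3/P (l(m, P) = m/m - 3/P = 1 - 3/P)
(4470 + (-435 - 1*54))*(l(0*4 + √(1 + 3), 59) + X) = (4470 + (-435 - 1*54))*((-3 + 59)/59 + 109) = (4470 + (-435 - 54))*((1/59)*56 + 109) = (4470 - 489)*(56/59 + 109) = 3981*(6487/59) = 25824747/59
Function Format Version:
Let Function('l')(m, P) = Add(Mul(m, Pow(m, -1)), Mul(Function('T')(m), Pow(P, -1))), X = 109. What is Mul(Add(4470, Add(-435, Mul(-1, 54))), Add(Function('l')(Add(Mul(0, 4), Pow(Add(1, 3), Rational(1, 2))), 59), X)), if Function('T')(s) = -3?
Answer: Rational(25824747, 59) ≈ 4.3771e+5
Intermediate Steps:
Function('l')(m, P) = Add(1, Mul(-3, Pow(P, -1))) (Function('l')(m, P) = Add(Mul(m, Pow(m, -1)), Mul(-3, Pow(P, -1))) = Add(1, Mul(-3, Pow(P, -1))))
Mul(Add(4470, Add(-435, Mul(-1, 54))), Add(Function('l')(Add(Mul(0, 4), Pow(Add(1, 3), Rational(1, 2))), 59), X)) = Mul(Add(4470, Add(-435, Mul(-1, 54))), Add(Mul(Pow(59, -1), Add(-3, 59)), 109)) = Mul(Add(4470, Add(-435, -54)), Add(Mul(Rational(1, 59), 56), 109)) = Mul(Add(4470, -489), Add(Rational(56, 59), 109)) = Mul(3981, Rational(6487, 59)) = Rational(25824747, 59)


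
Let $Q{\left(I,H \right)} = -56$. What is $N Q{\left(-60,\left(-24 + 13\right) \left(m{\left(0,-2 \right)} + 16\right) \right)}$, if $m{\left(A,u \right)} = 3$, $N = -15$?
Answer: $840$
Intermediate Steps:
$N Q{\left(-60,\left(-24 + 13\right) \left(m{\left(0,-2 \right)} + 16\right) \right)} = \left(-15\right) \left(-56\right) = 840$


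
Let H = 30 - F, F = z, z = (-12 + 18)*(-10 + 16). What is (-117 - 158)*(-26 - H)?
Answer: 5500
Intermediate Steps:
z = 36 (z = 6*6 = 36)
F = 36
H = -6 (H = 30 - 1*36 = 30 - 36 = -6)
(-117 - 158)*(-26 - H) = (-117 - 158)*(-26 - 1*(-6)) = -275*(-26 + 6) = -275*(-20) = 5500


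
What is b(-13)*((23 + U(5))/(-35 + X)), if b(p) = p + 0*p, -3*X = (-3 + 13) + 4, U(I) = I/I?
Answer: 936/119 ≈ 7.8655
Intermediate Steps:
U(I) = 1
X = -14/3 (X = -((-3 + 13) + 4)/3 = -(10 + 4)/3 = -⅓*14 = -14/3 ≈ -4.6667)
b(p) = p (b(p) = p + 0 = p)
b(-13)*((23 + U(5))/(-35 + X)) = -13*(23 + 1)/(-35 - 14/3) = -312/(-119/3) = -312*(-3)/119 = -13*(-72/119) = 936/119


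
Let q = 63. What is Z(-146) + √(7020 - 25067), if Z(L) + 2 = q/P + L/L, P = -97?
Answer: -160/97 + I*√18047 ≈ -1.6495 + 134.34*I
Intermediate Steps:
Z(L) = -160/97 (Z(L) = -2 + (63/(-97) + L/L) = -2 + (63*(-1/97) + 1) = -2 + (-63/97 + 1) = -2 + 34/97 = -160/97)
Z(-146) + √(7020 - 25067) = -160/97 + √(7020 - 25067) = -160/97 + √(-18047) = -160/97 + I*√18047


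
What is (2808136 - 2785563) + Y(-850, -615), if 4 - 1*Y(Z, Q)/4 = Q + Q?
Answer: 27509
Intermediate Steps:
Y(Z, Q) = 16 - 8*Q (Y(Z, Q) = 16 - 4*(Q + Q) = 16 - 8*Q)
(2808136 - 2785563) + Y(-850, -615) = (2808136 - 2785563) + (16 - 8*(-615)) = 22573 + (16 + 4920) = 22573 + 4936 = 27509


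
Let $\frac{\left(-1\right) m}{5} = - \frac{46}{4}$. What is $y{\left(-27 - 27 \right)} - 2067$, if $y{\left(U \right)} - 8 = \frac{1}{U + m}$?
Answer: $- \frac{14411}{7} \approx -2058.7$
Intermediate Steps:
$m = \frac{115}{2}$ ($m = - 5 \left(- \frac{46}{4}\right) = - 5 \left(\left(-46\right) \frac{1}{4}\right) = \left(-5\right) \left(- \frac{23}{2}\right) = \frac{115}{2} \approx 57.5$)
$y{\left(U \right)} = 8 + \frac{1}{\frac{115}{2} + U}$ ($y{\left(U \right)} = 8 + \frac{1}{U + \frac{115}{2}} = 8 + \frac{1}{\frac{115}{2} + U}$)
$y{\left(-27 - 27 \right)} - 2067 = \frac{2 \left(461 + 8 \left(-27 - 27\right)\right)}{115 + 2 \left(-27 - 27\right)} - 2067 = \frac{2 \left(461 + 8 \left(-54\right)\right)}{115 + 2 \left(-54\right)} - 2067 = \frac{2 \left(461 - 432\right)}{115 - 108} - 2067 = 2 \cdot \frac{1}{7} \cdot 29 - 2067 = \frac{58}{7} - 2067 = - \frac{14411}{7}$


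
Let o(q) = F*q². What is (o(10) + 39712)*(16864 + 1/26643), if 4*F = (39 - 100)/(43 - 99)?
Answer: 333295893507847/497336 ≈ 6.7016e+8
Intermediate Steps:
F = 61/224 (F = ((39 - 100)/(43 - 99))/4 = (-61/(-56))/4 = (-61*(-1/56))/4 = (¼)*(61/56) = 61/224 ≈ 0.27232)
o(q) = 61*q²/224
(o(10) + 39712)*(16864 + 1/26643) = ((61/224)*10² + 39712)*(16864 + 1/26643) = ((61/224)*100 + 39712)*(16864 + 1/26643) = (1525/56 + 39712)*(449307553/26643) = (2225397/56)*(449307553/26643) = 333295893507847/497336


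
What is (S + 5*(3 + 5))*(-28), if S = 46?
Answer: -2408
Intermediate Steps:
(S + 5*(3 + 5))*(-28) = (46 + 5*(3 + 5))*(-28) = (46 + 5*8)*(-28) = (46 + 40)*(-28) = 86*(-28) = -2408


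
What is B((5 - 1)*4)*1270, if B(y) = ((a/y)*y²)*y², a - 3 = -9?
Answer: -31211520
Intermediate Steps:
a = -6 (a = 3 - 9 = -6)
B(y) = -6*y³ (B(y) = ((-6/y)*y²)*y² = (-6*y)*y² = -6*y³)
B((5 - 1)*4)*1270 = -6*64*(5 - 1)³*1270 = -6*(4*4)³*1270 = -6*16³*1270 = -6*4096*1270 = -24576*1270 = -31211520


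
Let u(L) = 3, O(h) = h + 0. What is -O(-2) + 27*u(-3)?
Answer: 83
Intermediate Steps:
O(h) = h
-O(-2) + 27*u(-3) = -1*(-2) + 27*3 = 2 + 81 = 83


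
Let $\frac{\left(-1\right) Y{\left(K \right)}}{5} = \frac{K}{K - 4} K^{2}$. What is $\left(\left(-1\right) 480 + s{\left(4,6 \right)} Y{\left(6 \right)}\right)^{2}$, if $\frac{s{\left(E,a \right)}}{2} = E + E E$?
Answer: $487526400$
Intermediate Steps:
$s{\left(E,a \right)} = 2 E + 2 E^{2}$ ($s{\left(E,a \right)} = 2 \left(E + E E\right) = 2 \left(E + E^{2}\right) = 2 E + 2 E^{2}$)
$Y{\left(K \right)} = - \frac{5 K^{3}}{-4 + K}$ ($Y{\left(K \right)} = - 5 \frac{K}{K - 4} K^{2} = - 5 \frac{K}{-4 + K} K^{2} = - 5 \frac{K^{3}}{-4 + K} = - \frac{5 K^{3}}{-4 + K}$)
$\left(\left(-1\right) 480 + s{\left(4,6 \right)} Y{\left(6 \right)}\right)^{2} = \left(\left(-1\right) 480 + 2 \cdot 4 \left(1 + 4\right) \left(- \frac{5 \cdot 6^{3}}{-4 + 6}\right)\right)^{2} = \left(-480 + 2 \cdot 4 \cdot 5 \left(\left(-5\right) 216 \cdot \frac{1}{2}\right)\right)^{2} = \left(-480 + 40 \left(\left(-5\right) 216 \cdot \frac{1}{2}\right)\right)^{2} = \left(-480 + 40 \left(-540\right)\right)^{2} = \left(-480 - 21600\right)^{2} = \left(-22080\right)^{2} = 487526400$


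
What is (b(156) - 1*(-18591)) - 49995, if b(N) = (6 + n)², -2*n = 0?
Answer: -31368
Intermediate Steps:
n = 0 (n = -½*0 = 0)
b(N) = 36 (b(N) = (6 + 0)² = 6² = 36)
(b(156) - 1*(-18591)) - 49995 = (36 - 1*(-18591)) - 49995 = (36 + 18591) - 49995 = 18627 - 49995 = -31368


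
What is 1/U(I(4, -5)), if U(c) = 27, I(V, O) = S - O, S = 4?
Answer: 1/27 ≈ 0.037037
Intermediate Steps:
I(V, O) = 4 - O
1/U(I(4, -5)) = 1/27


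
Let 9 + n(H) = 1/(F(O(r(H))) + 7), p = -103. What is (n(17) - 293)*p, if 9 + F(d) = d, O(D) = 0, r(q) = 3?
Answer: 62315/2 ≈ 31158.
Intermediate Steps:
F(d) = -9 + d
n(H) = -19/2 (n(H) = -9 + 1/((-9 + 0) + 7) = -9 + 1/(-9 + 7) = -9 + 1/(-2) = -9 - ½ = -19/2)
(n(17) - 293)*p = (-19/2 - 293)*(-103) = -605/2*(-103) = 62315/2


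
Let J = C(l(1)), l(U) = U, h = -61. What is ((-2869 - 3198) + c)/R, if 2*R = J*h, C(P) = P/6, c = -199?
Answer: 75192/61 ≈ 1232.7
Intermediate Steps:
C(P) = P/6 (C(P) = P*(⅙) = P/6)
J = ⅙ (J = (⅙)*1 = ⅙ ≈ 0.16667)
R = -61/12 (R = ((⅙)*(-61))/2 = (½)*(-61/6) = -61/12 ≈ -5.0833)
((-2869 - 3198) + c)/R = ((-2869 - 3198) - 199)/(-61/12) = (-6067 - 199)*(-12/61) = -6266*(-12/61) = 75192/61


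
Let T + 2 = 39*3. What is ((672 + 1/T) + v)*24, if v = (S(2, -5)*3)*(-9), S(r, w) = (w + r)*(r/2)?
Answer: 2078304/115 ≈ 18072.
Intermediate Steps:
S(r, w) = r*(r + w)/2 (S(r, w) = (r + w)*(r*(½)) = (r + w)*(r/2) = r*(r + w)/2)
T = 115 (T = -2 + 39*3 = -2 + 117 = 115)
v = 81 (v = (((½)*2*(2 - 5))*3)*(-9) = (((½)*2*(-3))*3)*(-9) = -3*3*(-9) = -9*(-9) = 81)
((672 + 1/T) + v)*24 = ((672 + 1/115) + 81)*24 = (77281/115 + 81)*24 = (86596/115)*24 = 2078304/115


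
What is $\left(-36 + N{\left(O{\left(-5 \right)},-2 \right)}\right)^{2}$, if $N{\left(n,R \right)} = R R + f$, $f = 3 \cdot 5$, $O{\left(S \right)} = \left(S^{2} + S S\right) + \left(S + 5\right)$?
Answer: $289$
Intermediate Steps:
$O{\left(S \right)} = 5 + S + 2 S^{2}$ ($O{\left(S \right)} = \left(S^{2} + S^{2}\right) + \left(5 + S\right) = 2 S^{2} + \left(5 + S\right) = 5 + S + 2 S^{2}$)
$f = 15$
$N{\left(n,R \right)} = 15 + R^{2}$ ($N{\left(n,R \right)} = R R + 15 = R^{2} + 15 = 15 + R^{2}$)
$\left(-36 + N{\left(O{\left(-5 \right)},-2 \right)}\right)^{2} = \left(-36 + \left(15 + \left(-2\right)^{2}\right)\right)^{2} = \left(-36 + \left(15 + 4\right)\right)^{2} = \left(-36 + 19\right)^{2} = \left(-17\right)^{2} = 289$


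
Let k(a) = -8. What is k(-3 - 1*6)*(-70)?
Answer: 560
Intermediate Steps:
k(-3 - 1*6)*(-70) = -8*(-70) = 560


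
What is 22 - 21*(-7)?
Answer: 169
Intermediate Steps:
22 - 21*(-7) = 22 + 147 = 169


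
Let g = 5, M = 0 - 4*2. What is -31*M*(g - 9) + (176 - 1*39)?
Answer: -855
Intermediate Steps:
M = -8 (M = 0 - 8 = -8)
-31*M*(g - 9) + (176 - 1*39) = -(-248)*(5 - 9) + (176 - 1*39) = -(-248)*(-4) + (176 - 39) = -31*32 + 137 = -992 + 137 = -855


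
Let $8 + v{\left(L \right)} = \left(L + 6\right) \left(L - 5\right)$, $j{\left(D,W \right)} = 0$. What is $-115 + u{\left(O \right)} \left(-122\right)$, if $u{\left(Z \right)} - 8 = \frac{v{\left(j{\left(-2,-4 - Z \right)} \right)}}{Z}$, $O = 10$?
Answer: $- \frac{3137}{5} \approx -627.4$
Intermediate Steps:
$v{\left(L \right)} = -8 + \left(-5 + L\right) \left(6 + L\right)$ ($v{\left(L \right)} = -8 + \left(L + 6\right) \left(L - 5\right) = -8 + \left(6 + L\right) \left(-5 + L\right) = -8 + \left(-5 + L\right) \left(6 + L\right)$)
$u{\left(Z \right)} = 8 - \frac{38}{Z}$ ($u{\left(Z \right)} = 8 + \frac{-38 + 0 + 0^{2}}{Z} = 8 + \frac{-38 + 0 + 0}{Z} = 8 - \frac{38}{Z}$)
$-115 + u{\left(O \right)} \left(-122\right) = -115 + \left(8 - \frac{38}{10}\right) \left(-122\right) = -115 + \left(8 - \frac{19}{5}\right) \left(-122\right) = -115 + \frac{21}{5} \left(-122\right) = -115 - \frac{2562}{5} = - \frac{3137}{5}$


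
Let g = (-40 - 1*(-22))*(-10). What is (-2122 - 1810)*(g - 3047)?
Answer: 11273044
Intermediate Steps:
g = 180 (g = (-40 + 22)*(-10) = -18*(-10) = 180)
(-2122 - 1810)*(g - 3047) = (-2122 - 1810)*(180 - 3047) = -3932*(-2867) = 11273044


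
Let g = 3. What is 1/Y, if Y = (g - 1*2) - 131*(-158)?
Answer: 1/20699 ≈ 4.8311e-5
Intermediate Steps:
Y = 20699 (Y = (3 - 1*2) - 131*(-158) = (3 - 2) + 20698 = 1 + 20698 = 20699)
1/Y = 1/20699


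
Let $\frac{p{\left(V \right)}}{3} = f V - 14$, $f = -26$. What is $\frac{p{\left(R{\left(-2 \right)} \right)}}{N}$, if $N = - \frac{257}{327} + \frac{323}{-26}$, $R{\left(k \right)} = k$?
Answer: $- \frac{969228}{112303} \approx -8.6305$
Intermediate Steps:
$N = - \frac{112303}{8502}$ ($N = \left(-257\right) \frac{1}{327} + 323 \left(- \frac{1}{26}\right) = - \frac{257}{327} - \frac{323}{26} = - \frac{112303}{8502} \approx -13.209$)
$p{\left(V \right)} = -42 - 78 V$ ($p{\left(V \right)} = 3 \left(- 26 V - 14\right) = 3 \left(-14 - 26 V\right) = -42 - 78 V$)
$\frac{p{\left(R{\left(-2 \right)} \right)}}{N} = \frac{-42 - -156}{- \frac{112303}{8502}} = \left(-42 + 156\right) \left(- \frac{8502}{112303}\right) = 114 \left(- \frac{8502}{112303}\right) = - \frac{969228}{112303}$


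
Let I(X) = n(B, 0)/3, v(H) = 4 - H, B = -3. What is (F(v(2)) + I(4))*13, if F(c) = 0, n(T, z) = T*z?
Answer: 0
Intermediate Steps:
I(X) = 0 (I(X) = -3*0/3 = 0*(⅓) = 0)
(F(v(2)) + I(4))*13 = (0 + 0)*13 = 0*13 = 0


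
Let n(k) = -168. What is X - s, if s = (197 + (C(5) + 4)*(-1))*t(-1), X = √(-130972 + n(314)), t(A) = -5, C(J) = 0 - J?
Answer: 990 + 2*I*√32785 ≈ 990.0 + 362.13*I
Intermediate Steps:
C(J) = -J
X = 2*I*√32785 (X = √(-130972 - 168) = √(-131140) = 2*I*√32785 ≈ 362.13*I)
s = -990 (s = (197 + (-1*5 + 4)*(-1))*(-5) = (197 + (-5 + 4)*(-1))*(-5) = (197 - 1*(-1))*(-5) = (197 + 1)*(-5) = 198*(-5) = -990)
X - s = 2*I*√32785 - 1*(-990) = 2*I*√32785 + 990 = 990 + 2*I*√32785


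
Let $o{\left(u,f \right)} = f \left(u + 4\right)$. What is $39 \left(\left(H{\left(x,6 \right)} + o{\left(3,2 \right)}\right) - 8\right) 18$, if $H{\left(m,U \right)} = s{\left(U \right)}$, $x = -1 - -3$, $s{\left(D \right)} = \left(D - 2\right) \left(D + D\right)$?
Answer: $37908$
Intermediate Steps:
$o{\left(u,f \right)} = f \left(4 + u\right)$
$s{\left(D \right)} = 2 D \left(-2 + D\right)$ ($s{\left(D \right)} = \left(-2 + D\right) 2 D = 2 D \left(-2 + D\right)$)
$x = 2$ ($x = -1 + 3 = 2$)
$H{\left(m,U \right)} = 2 U \left(-2 + U\right)$
$39 \left(\left(H{\left(x,6 \right)} + o{\left(3,2 \right)}\right) - 8\right) 18 = 39 \left(\left(2 \cdot 6 \left(-2 + 6\right) + 2 \left(4 + 3\right)\right) - 8\right) 18 = 39 \left(\left(2 \cdot 6 \cdot 4 + 2 \cdot 7\right) - 8\right) 18 = 39 \left(\left(48 + 14\right) - 8\right) 18 = 39 \left(62 - 8\right) 18 = 39 \cdot 54 \cdot 18 = 2106 \cdot 18 = 37908$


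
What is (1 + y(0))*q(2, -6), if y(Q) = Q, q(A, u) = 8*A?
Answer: 16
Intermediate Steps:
(1 + y(0))*q(2, -6) = (1 + 0)*(8*2) = 1*16 = 16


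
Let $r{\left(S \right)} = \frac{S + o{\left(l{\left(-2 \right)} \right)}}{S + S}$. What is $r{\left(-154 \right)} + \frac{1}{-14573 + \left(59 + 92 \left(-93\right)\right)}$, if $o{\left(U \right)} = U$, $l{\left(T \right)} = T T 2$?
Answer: $\frac{420989}{888195} \approx 0.47398$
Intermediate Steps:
$l{\left(T \right)} = 2 T^{2}$ ($l{\left(T \right)} = T^{2} \cdot 2 = 2 T^{2}$)
$r{\left(S \right)} = \frac{8 + S}{2 S}$ ($r{\left(S \right)} = \frac{S + 2 \left(-2\right)^{2}}{S + S} = \frac{S + 2 \cdot 4}{2 S} = \left(S + 8\right) \frac{1}{2 S} = \left(8 + S\right) \frac{1}{2 S} = \frac{8 + S}{2 S}$)
$r{\left(-154 \right)} + \frac{1}{-14573 + \left(59 + 92 \left(-93\right)\right)} = \frac{8 - 154}{2 \left(-154\right)} + \frac{1}{-14573 + \left(59 + 92 \left(-93\right)\right)} = \frac{1}{2} \left(- \frac{1}{154}\right) \left(-146\right) + \frac{1}{-14573 + \left(59 - 8556\right)} = \frac{73}{154} + \frac{1}{-14573 - 8497} = \frac{73}{154} + \frac{1}{-23070} = \frac{73}{154} - \frac{1}{23070} = \frac{420989}{888195}$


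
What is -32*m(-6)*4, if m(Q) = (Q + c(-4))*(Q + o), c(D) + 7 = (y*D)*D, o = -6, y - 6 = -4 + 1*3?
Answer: 102912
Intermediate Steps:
y = 5 (y = 6 + (-4 + 1*3) = 6 + (-4 + 3) = 6 - 1 = 5)
c(D) = -7 + 5*D² (c(D) = -7 + (5*D)*D = -7 + 5*D²)
m(Q) = (-6 + Q)*(73 + Q) (m(Q) = (Q + (-7 + 5*(-4)²))*(Q - 6) = (Q + (-7 + 5*16))*(-6 + Q) = (Q + (-7 + 80))*(-6 + Q) = (Q + 73)*(-6 + Q) = (73 + Q)*(-6 + Q) = (-6 + Q)*(73 + Q))
-32*m(-6)*4 = -32*(-438 + (-6)² + 67*(-6))*4 = -32*(-438 + 36 - 402)*4 = -32*(-804)*4 = 25728*4 = 102912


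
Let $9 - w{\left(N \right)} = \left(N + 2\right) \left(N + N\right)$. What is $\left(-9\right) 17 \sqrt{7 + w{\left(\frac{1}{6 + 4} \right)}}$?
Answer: $- \frac{153 \sqrt{1558}}{10} \approx -603.91$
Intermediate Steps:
$w{\left(N \right)} = 9 - 2 N \left(2 + N\right)$ ($w{\left(N \right)} = 9 - \left(N + 2\right) \left(N + N\right) = 9 - \left(2 + N\right) 2 N = 9 - 2 N \left(2 + N\right)$)
$\left(-9\right) 17 \sqrt{7 + w{\left(\frac{1}{6 + 4} \right)}} = \left(-9\right) 17 \sqrt{7 - \left(-9 + \frac{2}{\left(6 + 4\right)^{2}} + \frac{4}{6 + 4}\right)} = - 153 \sqrt{7 - \left(-9 + \frac{1}{50} + \frac{2}{5}\right)} = - 153 \sqrt{7 - \left(- \frac{43}{5} + \frac{1}{50}\right)} = - 153 \sqrt{7 - - \frac{429}{50}} = - 153 \sqrt{7 + \frac{429}{50}} = - 153 \sqrt{\frac{779}{50}} = - 153 \frac{\sqrt{1558}}{10} = - \frac{153 \sqrt{1558}}{10}$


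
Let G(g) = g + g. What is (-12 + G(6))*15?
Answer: 0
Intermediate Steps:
G(g) = 2*g
(-12 + G(6))*15 = (-12 + 2*6)*15 = (-12 + 12)*15 = 0*15 = 0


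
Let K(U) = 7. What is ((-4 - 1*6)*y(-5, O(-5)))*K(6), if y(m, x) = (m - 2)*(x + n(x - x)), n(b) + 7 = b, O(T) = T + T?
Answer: -8330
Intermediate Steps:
O(T) = 2*T
n(b) = -7 + b
y(m, x) = (-7 + x)*(-2 + m) (y(m, x) = (m - 2)*(x + (-7 + (x - x))) = (-2 + m)*(x + (-7 + 0)) = (-2 + m)*(x - 7) = (-2 + m)*(-7 + x) = (-7 + x)*(-2 + m))
((-4 - 1*6)*y(-5, O(-5)))*K(6) = ((-4 - 1*6)*(14 - 7*(-5) - 4*(-5) - 10*(-5)))*7 = ((-4 - 6)*(14 + 35 - 2*(-10) - 5*(-10)))*7 = -10*(14 + 35 + 20 + 50)*7 = -10*119*7 = -1190*7 = -8330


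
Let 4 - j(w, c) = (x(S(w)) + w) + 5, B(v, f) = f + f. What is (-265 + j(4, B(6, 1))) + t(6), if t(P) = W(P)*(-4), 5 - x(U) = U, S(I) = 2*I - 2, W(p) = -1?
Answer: -265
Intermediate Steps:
S(I) = -2 + 2*I
x(U) = 5 - U
B(v, f) = 2*f
j(w, c) = -8 + w (j(w, c) = 4 - (((5 - (-2 + 2*w)) + w) + 5) = 4 - (((5 + (2 - 2*w)) + w) + 5) = 4 - (((7 - 2*w) + w) + 5) = 4 - ((7 - w) + 5) = 4 - (12 - w) = 4 + (-12 + w) = -8 + w)
t(P) = 4 (t(P) = -1*(-4) = 4)
(-265 + j(4, B(6, 1))) + t(6) = (-265 + (-8 + 4)) + 4 = (-265 - 4) + 4 = -269 + 4 = -265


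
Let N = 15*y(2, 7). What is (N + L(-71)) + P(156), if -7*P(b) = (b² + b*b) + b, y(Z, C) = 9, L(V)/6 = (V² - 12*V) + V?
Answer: 196641/7 ≈ 28092.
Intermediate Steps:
L(V) = -66*V + 6*V² (L(V) = 6*((V² - 12*V) + V) = 6*(V² - 11*V) = -66*V + 6*V²)
P(b) = -2*b²/7 - b/7 (P(b) = -((b² + b*b) + b)/7 = -((b² + b²) + b)/7 = -(2*b² + b)/7 = -(b + 2*b²)/7 = -2*b²/7 - b/7)
N = 135 (N = 15*9 = 135)
(N + L(-71)) + P(156) = (135 + 6*(-71)*(-11 - 71)) - ⅐*156*(1 + 2*156) = (135 + 6*(-71)*(-82)) - ⅐*156*(1 + 312) = (135 + 34932) - ⅐*156*313 = 35067 - 48828/7 = 196641/7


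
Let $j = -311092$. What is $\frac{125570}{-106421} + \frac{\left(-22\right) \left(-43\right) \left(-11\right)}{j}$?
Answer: $- \frac{18978202757}{16553360866} \approx -1.1465$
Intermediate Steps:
$\frac{125570}{-106421} + \frac{\left(-22\right) \left(-43\right) \left(-11\right)}{j} = \frac{125570}{-106421} + \frac{\left(-22\right) \left(-43\right) \left(-11\right)}{-311092} = 125570 \left(- \frac{1}{106421}\right) + 946 \left(-11\right) \left(- \frac{1}{311092}\right) = - \frac{125570}{106421} - - \frac{5203}{155546} = - \frac{125570}{106421} + \frac{5203}{155546} = - \frac{18978202757}{16553360866}$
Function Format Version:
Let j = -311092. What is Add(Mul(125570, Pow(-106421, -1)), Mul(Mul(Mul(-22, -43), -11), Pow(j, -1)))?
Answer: Rational(-18978202757, 16553360866) ≈ -1.1465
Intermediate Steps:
Add(Mul(125570, Pow(-106421, -1)), Mul(Mul(Mul(-22, -43), -11), Pow(j, -1))) = Add(Mul(125570, Pow(-106421, -1)), Mul(Mul(Mul(-22, -43), -11), Pow(-311092, -1))) = Add(Mul(125570, Rational(-1, 106421)), Mul(Mul(946, -11), Rational(-1, 311092))) = Add(Rational(-125570, 106421), Mul(-10406, Rational(-1, 311092))) = Add(Rational(-125570, 106421), Rational(5203, 155546)) = Rational(-18978202757, 16553360866)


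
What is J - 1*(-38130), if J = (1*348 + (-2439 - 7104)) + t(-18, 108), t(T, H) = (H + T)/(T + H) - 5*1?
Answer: 28931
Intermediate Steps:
t(T, H) = -4 (t(T, H) = (H + T)/(H + T) - 5 = 1 - 5 = -4)
J = -9199 (J = (1*348 + (-2439 - 7104)) - 4 = (348 - 9543) - 4 = -9195 - 4 = -9199)
J - 1*(-38130) = -9199 - 1*(-38130) = -9199 + 38130 = 28931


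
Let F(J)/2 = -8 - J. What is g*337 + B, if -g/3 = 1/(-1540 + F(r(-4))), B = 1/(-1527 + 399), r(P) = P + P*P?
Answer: 284707/445560 ≈ 0.63899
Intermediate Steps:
r(P) = P + P**2
F(J) = -16 - 2*J (F(J) = 2*(-8 - J) = -16 - 2*J)
B = -1/1128 (B = 1/(-1128) = -1/1128 ≈ -0.00088653)
g = 3/1580 (g = -3/(-1540 + (-16 - (-8)*(1 - 4))) = -3/(-1540 + (-16 - (-8)*(-3))) = -3/(-1540 + (-16 - 2*12)) = -3/(-1540 + (-16 - 24)) = -3/(-1540 - 40) = -3/(-1580) = -3*(-1/1580) = 3/1580 ≈ 0.0018987)
g*337 + B = (3/1580)*337 - 1/1128 = 1011/1580 - 1/1128 = 284707/445560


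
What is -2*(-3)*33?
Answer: 198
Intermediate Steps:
-2*(-3)*33 = 6*33 = 198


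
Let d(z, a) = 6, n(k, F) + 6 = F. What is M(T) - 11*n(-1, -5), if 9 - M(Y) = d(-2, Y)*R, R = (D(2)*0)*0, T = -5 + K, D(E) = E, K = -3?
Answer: 130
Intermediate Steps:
n(k, F) = -6 + F
T = -8 (T = -5 - 3 = -8)
R = 0 (R = (2*0)*0 = 0*0 = 0)
M(Y) = 9 (M(Y) = 9 - 6*0 = 9 - 1*0 = 9 + 0 = 9)
M(T) - 11*n(-1, -5) = 9 - 11*(-6 - 5) = 9 - 11*(-11) = 9 + 121 = 130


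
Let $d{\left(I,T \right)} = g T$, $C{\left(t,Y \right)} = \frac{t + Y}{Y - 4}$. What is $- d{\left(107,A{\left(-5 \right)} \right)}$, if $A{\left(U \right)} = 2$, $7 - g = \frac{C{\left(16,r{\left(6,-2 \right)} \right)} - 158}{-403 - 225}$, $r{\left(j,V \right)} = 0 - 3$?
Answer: $- \frac{29653}{2198} \approx -13.491$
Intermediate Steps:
$r{\left(j,V \right)} = -3$ ($r{\left(j,V \right)} = 0 - 3 = -3$)
$C{\left(t,Y \right)} = \frac{Y + t}{-4 + Y}$
$g = \frac{29653}{4396}$ ($g = 7 - \frac{\frac{-3 + 16}{-4 - 3} - 158}{-403 - 225} = 7 - \frac{\frac{1}{-7} \cdot 13 - 158}{-628} = 7 - \left(\left(- \frac{1}{7}\right) 13 - 158\right) \left(- \frac{1}{628}\right) = 7 - \left(- \frac{13}{7} - 158\right) \left(- \frac{1}{628}\right) = 7 - \left(- \frac{1119}{7}\right) \left(- \frac{1}{628}\right) = 7 - \frac{1119}{4396} = \frac{29653}{4396} \approx 6.7455$)
$d{\left(I,T \right)} = \frac{29653 T}{4396}$
$- d{\left(107,A{\left(-5 \right)} \right)} = - \frac{29653 \cdot 2}{4396} = \left(-1\right) \frac{29653}{2198} = - \frac{29653}{2198}$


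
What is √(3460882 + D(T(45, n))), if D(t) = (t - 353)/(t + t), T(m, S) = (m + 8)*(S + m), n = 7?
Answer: √26287257134086/2756 ≈ 1860.3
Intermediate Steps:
T(m, S) = (8 + m)*(S + m)
D(t) = (-353 + t)/(2*t) (D(t) = (-353 + t)/((2*t)) = (-353 + t)*(1/(2*t)) = (-353 + t)/(2*t))
√(3460882 + D(T(45, n))) = √(3460882 + (-353 + (45² + 8*7 + 8*45 + 7*45))/(2*(45² + 8*7 + 8*45 + 7*45))) = √(3460882 + (-353 + (2025 + 56 + 360 + 315))/(2*(2025 + 56 + 360 + 315))) = √(3460882 + (½)*(-353 + 2756)/2756) = √(3460882 + (½)*(1/2756)*2403) = √(3460882 + 2403/5512) = √(19076383987/5512) = √26287257134086/2756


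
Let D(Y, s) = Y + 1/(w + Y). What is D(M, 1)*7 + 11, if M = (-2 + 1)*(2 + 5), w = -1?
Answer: -311/8 ≈ -38.875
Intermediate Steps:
M = -7 (M = -1*7 = -7)
D(Y, s) = Y + 1/(-1 + Y)
D(M, 1)*7 + 11 = ((1 + (-7)² - 1*(-7))/(-1 - 7))*7 + 11 = ((1 + 49 + 7)/(-8))*7 + 11 = -⅛*57*7 + 11 = -57/8*7 + 11 = -399/8 + 11 = -311/8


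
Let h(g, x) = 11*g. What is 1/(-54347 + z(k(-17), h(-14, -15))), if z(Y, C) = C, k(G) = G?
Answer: -1/54501 ≈ -1.8348e-5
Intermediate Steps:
1/(-54347 + z(k(-17), h(-14, -15))) = 1/(-54347 + 11*(-14)) = 1/(-54347 - 154) = 1/(-54501) = -1/54501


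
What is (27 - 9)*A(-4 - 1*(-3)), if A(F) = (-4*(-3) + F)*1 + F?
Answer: 180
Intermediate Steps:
A(F) = 12 + 2*F (A(F) = (12 + F)*1 + F = (12 + F) + F = 12 + 2*F)
(27 - 9)*A(-4 - 1*(-3)) = (27 - 9)*(12 + 2*(-4 - 1*(-3))) = 18*(12 + 2*(-4 + 3)) = 18*(12 + 2*(-1)) = 18*(12 - 2) = 18*10 = 180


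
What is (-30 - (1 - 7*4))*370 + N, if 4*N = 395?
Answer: -4045/4 ≈ -1011.3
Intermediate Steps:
N = 395/4 (N = (¼)*395 = 395/4 ≈ 98.750)
(-30 - (1 - 7*4))*370 + N = (-30 - (1 - 7*4))*370 + 395/4 = (-30 - (1 - 28))*370 + 395/4 = (-30 - 1*(-27))*370 + 395/4 = (-30 + 27)*370 + 395/4 = -3*370 + 395/4 = -1110 + 395/4 = -4045/4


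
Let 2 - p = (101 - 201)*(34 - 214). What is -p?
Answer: 17998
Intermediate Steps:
p = -17998 (p = 2 - (101 - 201)*(34 - 214) = 2 - (-100)*(-180) = 2 - 1*18000 = 2 - 18000 = -17998)
-p = -1*(-17998) = 17998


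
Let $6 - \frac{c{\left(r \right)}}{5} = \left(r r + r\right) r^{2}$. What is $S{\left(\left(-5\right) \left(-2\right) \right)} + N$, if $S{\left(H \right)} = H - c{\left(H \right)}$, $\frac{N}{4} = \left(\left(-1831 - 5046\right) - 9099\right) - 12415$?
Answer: $-58584$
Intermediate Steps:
$c{\left(r \right)} = 30 - 5 r^{2} \left(r + r^{2}\right)$ ($c{\left(r \right)} = 30 - 5 \left(r r + r\right) r^{2} = 30 - 5 \left(r^{2} + r\right) r^{2} = 30 - 5 \left(r + r^{2}\right) r^{2} = 30 - 5 r^{2} \left(r + r^{2}\right)$)
$N = -113564$ ($N = 4 \left(\left(\left(-1831 - 5046\right) - 9099\right) - 12415\right) = 4 \left(\left(-6877 - 9099\right) - 12415\right) = 4 \left(-15976 - 12415\right) = 4 \left(-28391\right) = -113564$)
$S{\left(H \right)} = -30 + H + 5 H^{3} + 5 H^{4}$ ($S{\left(H \right)} = H - \left(30 - 5 H^{3} - 5 H^{4}\right) = H + \left(-30 + 5 H^{3} + 5 H^{4}\right) = -30 + H + 5 H^{3} + 5 H^{4}$)
$S{\left(\left(-5\right) \left(-2\right) \right)} + N = \left(-30 - -10 + 5 \left(\left(-5\right) \left(-2\right)\right)^{3} + 5 \left(\left(-5\right) \left(-2\right)\right)^{4}\right) - 113564 = \left(-30 + 10 + 5 \cdot 10^{3} + 5 \cdot 10^{4}\right) - 113564 = \left(-30 + 10 + 5 \cdot 1000 + 5 \cdot 10000\right) - 113564 = \left(-30 + 10 + 5000 + 50000\right) - 113564 = 54980 - 113564 = -58584$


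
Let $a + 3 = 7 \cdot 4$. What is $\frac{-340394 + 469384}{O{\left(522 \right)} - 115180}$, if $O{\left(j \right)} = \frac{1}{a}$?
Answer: $- \frac{3224750}{2879499} \approx -1.1199$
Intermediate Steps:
$a = 25$ ($a = -3 + 7 \cdot 4 = -3 + 28 = 25$)
$O{\left(j \right)} = \frac{1}{25}$
$\frac{-340394 + 469384}{O{\left(522 \right)} - 115180} = \frac{-340394 + 469384}{\frac{1}{25} - 115180} = \frac{128990}{- \frac{2879499}{25}} = 128990 \left(- \frac{25}{2879499}\right) = - \frac{3224750}{2879499}$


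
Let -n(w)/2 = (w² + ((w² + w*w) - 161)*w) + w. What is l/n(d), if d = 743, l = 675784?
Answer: -337892/820777983 ≈ -0.00041167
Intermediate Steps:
n(w) = -2*w - 2*w² - 2*w*(-161 + 2*w²) (n(w) = -2*((w² + ((w² + w*w) - 161)*w) + w) = -2*((w² + ((w² + w²) - 161)*w) + w) = -2*((w² + (2*w² - 161)*w) + w) = -2*((w² + (-161 + 2*w²)*w) + w) = -2*((w² + w*(-161 + 2*w²)) + w) = -2*(w + w² + w*(-161 + 2*w²)) = -2*w - 2*w² - 2*w*(-161 + 2*w²))
l/n(d) = 675784/((2*743*(160 - 1*743 - 2*743²))) = 675784/((2*743*(160 - 743 - 2*552049))) = 675784/((2*743*(160 - 743 - 1104098))) = 675784/((2*743*(-1104681))) = 675784/(-1641555966) = 675784*(-1/1641555966) = -337892/820777983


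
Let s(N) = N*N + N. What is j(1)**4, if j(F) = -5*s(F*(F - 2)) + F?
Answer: 1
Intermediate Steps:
s(N) = N + N**2 (s(N) = N**2 + N = N + N**2)
j(F) = F - 5*F*(1 + F*(-2 + F))*(-2 + F) (j(F) = -5*F*(F - 2)*(1 + F*(F - 2)) + F = -5*F*(-2 + F)*(1 + F*(-2 + F)) + F = -5*F*(1 + F*(-2 + F))*(-2 + F) + F = F - 5*F*(1 + F*(-2 + F))*(-2 + F))
j(1)**4 = (1*(1 - 5*(1 + 1*(-2 + 1))*(-2 + 1)))**4 = (1*(1 - 5*(1 + 1*(-1))*(-1)))**4 = (1*(1 - 5*(1 - 1)*(-1)))**4 = (1*(1 - 5*0*(-1)))**4 = (1*(1 + 0))**4 = (1*1)**4 = 1**4 = 1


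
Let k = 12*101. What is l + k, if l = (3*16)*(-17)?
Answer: 396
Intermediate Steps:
k = 1212
l = -816 (l = 48*(-17) = -816)
l + k = -816 + 1212 = 396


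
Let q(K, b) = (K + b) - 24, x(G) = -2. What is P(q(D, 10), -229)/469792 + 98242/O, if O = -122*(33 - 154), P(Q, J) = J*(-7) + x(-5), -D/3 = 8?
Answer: 23088469813/3467534752 ≈ 6.6585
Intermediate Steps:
D = -24 (D = -3*8 = -24)
q(K, b) = -24 + K + b
P(Q, J) = -2 - 7*J (P(Q, J) = J*(-7) - 2 = -7*J - 2 = -2 - 7*J)
O = 14762 (O = -122*(-121) = 14762)
P(q(D, 10), -229)/469792 + 98242/O = (-2 - 7*(-229))/469792 + 98242/14762 = (-2 + 1603)*(1/469792) + 98242*(1/14762) = 1601*(1/469792) + 49121/7381 = 1601/469792 + 49121/7381 = 23088469813/3467534752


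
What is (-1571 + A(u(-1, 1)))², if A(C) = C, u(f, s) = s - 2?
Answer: 2471184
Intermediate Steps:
u(f, s) = -2 + s
(-1571 + A(u(-1, 1)))² = (-1571 + (-2 + 1))² = (-1571 - 1)² = (-1572)² = 2471184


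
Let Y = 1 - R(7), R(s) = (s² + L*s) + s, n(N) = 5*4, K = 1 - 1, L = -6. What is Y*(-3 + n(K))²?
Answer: -3757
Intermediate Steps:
K = 0
n(N) = 20
R(s) = s² - 5*s (R(s) = (s² - 6*s) + s = s² - 5*s)
Y = -13 (Y = 1 - 7*(-5 + 7) = 1 - 7*2 = 1 - 1*14 = 1 - 14 = -13)
Y*(-3 + n(K))² = -13*(-3 + 20)² = -13*17² = -13*289 = -3757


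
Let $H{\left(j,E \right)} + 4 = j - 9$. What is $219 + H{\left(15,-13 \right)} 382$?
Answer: $983$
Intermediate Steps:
$H{\left(j,E \right)} = -13 + j$ ($H{\left(j,E \right)} = -4 + \left(j - 9\right) = -4 + \left(-9 + j\right) = -13 + j$)
$219 + H{\left(15,-13 \right)} 382 = 219 + \left(-13 + 15\right) 382 = 219 + 2 \cdot 382 = 219 + 764 = 983$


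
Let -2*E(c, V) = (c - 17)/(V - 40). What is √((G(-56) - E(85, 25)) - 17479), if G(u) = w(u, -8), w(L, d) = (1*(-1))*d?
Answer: I*√3931485/15 ≈ 132.19*I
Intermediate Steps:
w(L, d) = -d
E(c, V) = -(-17 + c)/(2*(-40 + V)) (E(c, V) = -(c - 17)/(2*(V - 40)) = -(-17 + c)/(2*(-40 + V)))
G(u) = 8 (G(u) = -1*(-8) = 8)
√((G(-56) - E(85, 25)) - 17479) = √((8 - (17 - 1*85)/(2*(-40 + 25))) - 17479) = √((8 - (17 - 85)/(2*(-15))) - 17479) = √((8 - (-1)*(-68)/(2*15)) - 17479) = √((8 - 1*34/15) - 17479) = √((8 - 34/15) - 17479) = √(86/15 - 17479) = √(-262099/15) = I*√3931485/15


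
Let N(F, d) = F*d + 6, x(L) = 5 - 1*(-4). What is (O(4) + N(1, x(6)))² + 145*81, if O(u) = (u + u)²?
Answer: 17986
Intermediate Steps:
x(L) = 9 (x(L) = 5 + 4 = 9)
O(u) = 4*u² (O(u) = (2*u)² = 4*u²)
N(F, d) = 6 + F*d
(O(4) + N(1, x(6)))² + 145*81 = (4*4² + (6 + 1*9))² + 145*81 = (4*16 + (6 + 9))² + 11745 = (64 + 15)² + 11745 = 79² + 11745 = 6241 + 11745 = 17986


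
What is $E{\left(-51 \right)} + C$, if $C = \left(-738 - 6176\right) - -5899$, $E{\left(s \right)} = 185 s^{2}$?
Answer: $480170$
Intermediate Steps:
$C = -1015$ ($C = \left(-738 - 6176\right) + 5899 = -6914 + 5899 = -1015$)
$E{\left(-51 \right)} + C = 185 \left(-51\right)^{2} - 1015 = 185 \cdot 2601 - 1015 = 481185 - 1015 = 480170$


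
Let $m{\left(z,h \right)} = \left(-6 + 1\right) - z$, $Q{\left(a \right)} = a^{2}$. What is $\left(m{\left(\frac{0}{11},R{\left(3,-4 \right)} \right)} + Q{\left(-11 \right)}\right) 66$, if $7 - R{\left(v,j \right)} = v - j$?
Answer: $7656$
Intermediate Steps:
$R{\left(v,j \right)} = 7 + j - v$ ($R{\left(v,j \right)} = 7 - \left(v - j\right) = 7 + \left(j - v\right) = 7 + j - v$)
$m{\left(z,h \right)} = -5 - z$
$\left(m{\left(\frac{0}{11},R{\left(3,-4 \right)} \right)} + Q{\left(-11 \right)}\right) 66 = \left(\left(-5 - \frac{0}{11}\right) + \left(-11\right)^{2}\right) 66 = \left(\left(-5 - 0 \cdot \frac{1}{11}\right) + 121\right) 66 = \left(\left(-5 - 0\right) + 121\right) 66 = \left(\left(-5 + 0\right) + 121\right) 66 = \left(-5 + 121\right) 66 = 116 \cdot 66 = 7656$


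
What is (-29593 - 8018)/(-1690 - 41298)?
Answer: 37611/42988 ≈ 0.87492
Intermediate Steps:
(-29593 - 8018)/(-1690 - 41298) = -37611/(-42988) = -37611*(-1/42988) = 37611/42988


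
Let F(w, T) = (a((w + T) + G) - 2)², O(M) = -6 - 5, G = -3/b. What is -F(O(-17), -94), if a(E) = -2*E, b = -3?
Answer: -42436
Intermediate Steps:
G = 1 (G = -3/(-3) = -3*(-⅓) = 1)
O(M) = -11
F(w, T) = (-4 - 2*T - 2*w)² (F(w, T) = (-2*((w + T) + 1) - 2)² = (-2*((T + w) + 1) - 2)² = (-2*(1 + T + w) - 2)² = ((-2 - 2*T - 2*w) - 2)² = (-4 - 2*T - 2*w)²)
-F(O(-17), -94) = -4*(2 - 94 - 11)² = -4*(-103)² = -4*10609 = -1*42436 = -42436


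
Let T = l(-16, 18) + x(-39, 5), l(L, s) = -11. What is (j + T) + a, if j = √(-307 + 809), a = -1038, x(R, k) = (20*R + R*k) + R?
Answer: -2063 + √502 ≈ -2040.6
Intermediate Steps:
x(R, k) = 21*R + R*k
T = -1025 (T = -11 - 39*(21 + 5) = -11 - 39*26 = -11 - 1014 = -1025)
j = √502 ≈ 22.405
(j + T) + a = (√502 - 1025) - 1038 = (-1025 + √502) - 1038 = -2063 + √502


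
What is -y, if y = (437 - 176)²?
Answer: -68121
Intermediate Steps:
y = 68121 (y = 261² = 68121)
-y = -1*68121 = -68121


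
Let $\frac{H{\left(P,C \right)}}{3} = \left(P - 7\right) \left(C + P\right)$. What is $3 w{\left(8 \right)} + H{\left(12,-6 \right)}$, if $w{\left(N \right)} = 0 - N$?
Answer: $66$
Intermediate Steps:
$w{\left(N \right)} = - N$
$H{\left(P,C \right)} = 3 \left(-7 + P\right) \left(C + P\right)$ ($H{\left(P,C \right)} = 3 \left(P - 7\right) \left(C + P\right) = 3 \left(-7 + P\right) \left(C + P\right)$)
$3 w{\left(8 \right)} + H{\left(12,-6 \right)} = 3 \left(\left(-1\right) 8\right) + \left(\left(-21\right) \left(-6\right) - 252 + 3 \cdot 12^{2} + 3 \left(-6\right) 12\right) = 3 \left(-8\right) + \left(126 - 252 + 3 \cdot 144 - 216\right) = -24 + \left(126 - 252 + 432 - 216\right) = -24 + 90 = 66$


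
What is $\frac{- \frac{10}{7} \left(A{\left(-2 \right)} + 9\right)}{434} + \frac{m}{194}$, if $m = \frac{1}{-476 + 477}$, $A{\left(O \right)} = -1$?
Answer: $- \frac{6241}{294686} \approx -0.021178$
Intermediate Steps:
$m = 1$ ($m = 1^{-1} = 1$)
$\frac{- \frac{10}{7} \left(A{\left(-2 \right)} + 9\right)}{434} + \frac{m}{194} = \frac{- \frac{10}{7} \left(-1 + 9\right)}{434} + 1 \cdot \frac{1}{194} = \left(-10\right) \frac{1}{7} \cdot 8 \cdot \frac{1}{434} + 1 \cdot \frac{1}{194} = \left(- \frac{10}{7}\right) 8 \cdot \frac{1}{434} + \frac{1}{194} = \left(- \frac{80}{7}\right) \frac{1}{434} + \frac{1}{194} = - \frac{40}{1519} + \frac{1}{194} = - \frac{6241}{294686}$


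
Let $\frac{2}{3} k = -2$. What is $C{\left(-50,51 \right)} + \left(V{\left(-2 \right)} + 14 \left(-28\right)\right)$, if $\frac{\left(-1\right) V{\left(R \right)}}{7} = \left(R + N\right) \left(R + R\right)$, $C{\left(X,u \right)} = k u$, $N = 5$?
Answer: $-461$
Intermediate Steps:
$k = -3$ ($k = \frac{3}{2} \left(-2\right) = -3$)
$C{\left(X,u \right)} = - 3 u$
$V{\left(R \right)} = - 14 R \left(5 + R\right)$ ($V{\left(R \right)} = - 7 \left(R + 5\right) \left(R + R\right) = - 7 \left(5 + R\right) 2 R = - 7 \cdot 2 R \left(5 + R\right) = - 14 R \left(5 + R\right)$)
$C{\left(-50,51 \right)} + \left(V{\left(-2 \right)} + 14 \left(-28\right)\right) = \left(-3\right) 51 + \left(\left(-14\right) \left(-2\right) \left(5 - 2\right) + 14 \left(-28\right)\right) = -153 - \left(392 - 84\right) = -153 + \left(84 - 392\right) = -153 - 308 = -461$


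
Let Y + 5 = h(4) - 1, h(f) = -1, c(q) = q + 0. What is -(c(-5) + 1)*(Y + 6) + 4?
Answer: 0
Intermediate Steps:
c(q) = q
Y = -7 (Y = -5 + (-1 - 1) = -5 - 2 = -7)
-(c(-5) + 1)*(Y + 6) + 4 = -(-5 + 1)*(-7 + 6) + 4 = -(-4)*(-1) + 4 = -1*4 + 4 = -4 + 4 = 0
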